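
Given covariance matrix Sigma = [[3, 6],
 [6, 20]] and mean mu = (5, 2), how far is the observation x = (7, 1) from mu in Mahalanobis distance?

Step 1 — centre the observation: (x - mu) = (2, -1).

Step 2 — invert Sigma. det(Sigma) = 3·20 - (6)² = 24.
  Sigma^{-1} = (1/det) · [[d, -b], [-b, a]] = [[0.8333, -0.25],
 [-0.25, 0.125]].

Step 3 — form the quadratic (x - mu)^T · Sigma^{-1} · (x - mu):
  Sigma^{-1} · (x - mu) = (1.9167, -0.625).
  (x - mu)^T · [Sigma^{-1} · (x - mu)] = (2)·(1.9167) + (-1)·(-0.625) = 4.4583.

Step 4 — take square root: d = √(4.4583) ≈ 2.1115.

d(x, mu) = √(4.4583) ≈ 2.1115


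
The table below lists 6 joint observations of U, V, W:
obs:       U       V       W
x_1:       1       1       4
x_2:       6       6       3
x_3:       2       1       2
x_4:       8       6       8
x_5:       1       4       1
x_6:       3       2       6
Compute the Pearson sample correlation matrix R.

Step 1 — column means:
  mean(U) = (1 + 6 + 2 + 8 + 1 + 3) / 6 = 21/6 = 3.5
  mean(V) = (1 + 6 + 1 + 6 + 4 + 2) / 6 = 20/6 = 3.3333
  mean(W) = (4 + 3 + 2 + 8 + 1 + 6) / 6 = 24/6 = 4

Step 2 — sample variances and covariances s[i,j] = (1/(n-1)) · Σ_k (x_{k,i} - mean_i) · (x_{k,j} - mean_j), with n-1 = 5:
  s[U,U] = ((-2.5)·(-2.5) + (2.5)·(2.5) + (-1.5)·(-1.5) + (4.5)·(4.5) + (-2.5)·(-2.5) + (-0.5)·(-0.5)) / 5 = 41.5/5 = 8.3
  s[U,V] = ((-2.5)·(-2.3333) + (2.5)·(2.6667) + (-1.5)·(-2.3333) + (4.5)·(2.6667) + (-2.5)·(0.6667) + (-0.5)·(-1.3333)) / 5 = 27/5 = 5.4
  s[U,W] = ((-2.5)·(0) + (2.5)·(-1) + (-1.5)·(-2) + (4.5)·(4) + (-2.5)·(-3) + (-0.5)·(2)) / 5 = 25/5 = 5
  s[V,V] = ((-2.3333)·(-2.3333) + (2.6667)·(2.6667) + (-2.3333)·(-2.3333) + (2.6667)·(2.6667) + (0.6667)·(0.6667) + (-1.3333)·(-1.3333)) / 5 = 27.3333/5 = 5.4667
  s[V,W] = ((-2.3333)·(0) + (2.6667)·(-1) + (-2.3333)·(-2) + (2.6667)·(4) + (0.6667)·(-3) + (-1.3333)·(2)) / 5 = 8/5 = 1.6
  s[W,W] = ((0)·(0) + (-1)·(-1) + (-2)·(-2) + (4)·(4) + (-3)·(-3) + (2)·(2)) / 5 = 34/5 = 6.8
  Sample standard deviations s_i = √(s[i,i]):
  s(U) = √(8.3) = 2.881
  s(V) = √(5.4667) = 2.3381
  s(W) = √(6.8) = 2.6077

Step 3 — r_{ij} = s_{ij} / (s_i · s_j):
  r[U,U] = 1 (diagonal).
  r[U,V] = 5.4 / (2.881 · 2.3381) = 5.4 / 6.736 = 0.8017
  r[U,W] = 5 / (2.881 · 2.6077) = 5 / 7.5127 = 0.6655
  r[V,V] = 1 (diagonal).
  r[V,W] = 1.6 / (2.3381 · 2.6077) = 1.6 / 6.097 = 0.2624
  r[W,W] = 1 (diagonal).

R is symmetric with unit diagonal. Assembling:

R = [[1, 0.8017, 0.6655],
 [0.8017, 1, 0.2624],
 [0.6655, 0.2624, 1]]


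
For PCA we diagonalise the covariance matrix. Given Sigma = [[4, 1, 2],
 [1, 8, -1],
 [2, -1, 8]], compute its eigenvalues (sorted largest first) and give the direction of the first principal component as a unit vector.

Step 1 — characteristic polynomial p(λ) = det(λI - Sigma) = λ³ - tr·λ² + c_1·λ - det, where tr = trace, c_1 = sum of the principal 2×2 minors, det = det(Sigma):
  tr = 4 + 8 + 8 = 20,
  c_1 = (4·8 - (1)²) + (4·8 - (2)²) + (8·8 - (-1)²) = 31 + 28 + 63 = 122,
  det = 4·(8·8 - (-1)²) - (1)·((1)·8 - (-1)·(2)) + (2)·((1)·(-1) - 8·(2)) = 4·(63) - (1)·(10) + (2)·(-17) = 208.
  So p(λ) = λ³ - 20λ² + 122λ - 208.
Step 2 — look for an integer root (rational root theorem: any rational root is an integer divisor of 208). Testing λ = 8:
  p(8) = 512 - 1280 + 976 - 208 = 0  ✓
  Dividing out (λ - 8): p(λ) = (λ - 8)(λ² - 12λ + 26).
Step 3 — remaining eigenvalues from the quadratic λ² - 12λ + 26 = 0:
  Δ = 12² - 4·26 = 144 - 104 = 40,  λ = (12 ± √40)/2 = (12 ± 6.3246)/2 ≈ 9.1623 or 2.8377.
  Sorted: λ_1 = 9.1623,  λ_2 = 8,  λ_3 = 2.8377  (check: sum = 20 = tr ✓).

Step 4 — unit eigenvector for λ_1 ≈ 9.1623: v spans the null space of (Sigma - λ_1 I), whose rows are
  r_1 = (-5.1623, 1, 2),  r_2 = (1, -1.1623, -1),  r_3 = (2, -1, -1.1623).
  v is orthogonal to every row, so take v ∝ r_1 × r_2 = ((1)·(-1) - (2)·(-1.1623), (2)·(1) - (-5.1623)·(-1), (-5.1623)·(-1.1623) - (1)·(1)) ≈ (1.3246, -3.1623, 5).
  Let u = (1.3246, -3.1623, 5).
  ||u|| = √((1.3246)² + (-3.1623)² + (5)²) = √(36.7544) ≈ 6.0625,  v_1 = u/||u|| ≈ (0.2185, -0.5216, 0.8247) (||v_1|| = 1).

λ_1 = 9.1623,  λ_2 = 8,  λ_3 = 2.8377;  v_1 ≈ (0.2185, -0.5216, 0.8247)


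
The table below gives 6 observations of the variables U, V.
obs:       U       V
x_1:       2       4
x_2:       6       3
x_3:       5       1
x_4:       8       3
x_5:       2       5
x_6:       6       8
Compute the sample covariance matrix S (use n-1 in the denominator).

Step 1 — column means:
  mean(U) = (2 + 6 + 5 + 8 + 2 + 6) / 6 = 29/6 = 4.8333
  mean(V) = (4 + 3 + 1 + 3 + 5 + 8) / 6 = 24/6 = 4

Step 2 — sample covariance S[i,j] = (1/(n-1)) · Σ_k (x_{k,i} - mean_i) · (x_{k,j} - mean_j), with n-1 = 5.
  S[U,U] = ((-2.8333)·(-2.8333) + (1.1667)·(1.1667) + (0.1667)·(0.1667) + (3.1667)·(3.1667) + (-2.8333)·(-2.8333) + (1.1667)·(1.1667)) / 5 = 28.8333/5 = 5.7667
  S[U,V] = ((-2.8333)·(0) + (1.1667)·(-1) + (0.1667)·(-3) + (3.1667)·(-1) + (-2.8333)·(1) + (1.1667)·(4)) / 5 = -3/5 = -0.6
  S[V,V] = ((0)·(0) + (-1)·(-1) + (-3)·(-3) + (-1)·(-1) + (1)·(1) + (4)·(4)) / 5 = 28/5 = 5.6

S is symmetric (S[j,i] = S[i,j]). Assembling:

S = [[5.7667, -0.6],
 [-0.6, 5.6]]


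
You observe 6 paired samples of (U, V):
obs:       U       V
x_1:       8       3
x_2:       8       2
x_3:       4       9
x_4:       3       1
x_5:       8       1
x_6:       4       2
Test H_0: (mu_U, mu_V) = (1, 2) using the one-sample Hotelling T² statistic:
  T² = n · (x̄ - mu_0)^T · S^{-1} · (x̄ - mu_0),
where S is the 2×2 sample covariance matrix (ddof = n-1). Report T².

Step 1 — sample mean vector:
  mean(U) = (8 + 8 + 4 + 3 + 8 + 4) / 6 = 35/6 = 5.8333
  mean(V) = (3 + 2 + 9 + 1 + 1 + 2) / 6 = 18/6 = 3
  x̄ = (5.8333, 3),  deviation x̄ - mu_0 = (5.8333, 3) - (1, 2) = (4.8333, 1).

Step 2 — sample covariance matrix, S[i,j] = (1/(n-1)) · Σ_k (x_{k,i} - mean_i) · (x_{k,j} - mean_j), divisor n-1 = 5:
  S[U,U] = ((2.1667)·(2.1667) + (2.1667)·(2.1667) + (-1.8333)·(-1.8333) + (-2.8333)·(-2.8333) + (2.1667)·(2.1667) + (-1.8333)·(-1.8333)) / 5 = 28.8333/5 = 5.7667
  S[U,V] = ((2.1667)·(0) + (2.1667)·(-1) + (-1.8333)·(6) + (-2.8333)·(-2) + (2.1667)·(-2) + (-1.8333)·(-1)) / 5 = -10/5 = -2
  S[V,V] = ((0)·(0) + (-1)·(-1) + (6)·(6) + (-2)·(-2) + (-2)·(-2) + (-1)·(-1)) / 5 = 46/5 = 9.2
  S = [[5.7667, -2],
 [-2, 9.2]].

Step 3 — invert S. det(S) = 5.7667·9.2 - (-2)² = 49.0533.
  S^{-1} = (1/det) · [[d, -b], [-b, a]] = [[0.1876, 0.0408],
 [0.0408, 0.1176]].

Step 4 — quadratic form (x̄ - mu_0)^T · S^{-1} · (x̄ - mu_0):
  S^{-1} · (x̄ - mu_0) = (0.9473, 0.3146),
  (x̄ - mu_0)^T · [...] = (4.8333)·(0.9473) + (1)·(0.3146) = 4.8931.

Step 5 — scale by n: T² = 6 · 4.8931 = 29.3585.

T² ≈ 29.3585


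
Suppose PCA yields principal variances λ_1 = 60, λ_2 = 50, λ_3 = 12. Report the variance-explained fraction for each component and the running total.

Step 1 — total variance = trace(Sigma) = Σ λ_i = 60 + 50 + 12 = 122.

Step 2 — fraction explained by component i = λ_i / Σ λ:
  PC1: 60/122 = 0.4918
  PC2: 50/122 = 0.4098
  PC3: 12/122 = 0.0984

Step 3 — cumulative fraction after k components = (λ_1 + ... + λ_k) / Σ λ:
  k = 1: 60/122 = 0.4918
  k = 2: (60 + 50)/122 = 110/122 = 0.9016
  k = 3: (60 + 50 + 12)/122 = 122/122 = 1

Summary (fraction, with percent):

explained: PC1 0.4918 (49.18%), PC2 0.4098 (40.98%), PC3 0.0984 (9.84%);  cumulative: 0.4918, 0.9016, 1


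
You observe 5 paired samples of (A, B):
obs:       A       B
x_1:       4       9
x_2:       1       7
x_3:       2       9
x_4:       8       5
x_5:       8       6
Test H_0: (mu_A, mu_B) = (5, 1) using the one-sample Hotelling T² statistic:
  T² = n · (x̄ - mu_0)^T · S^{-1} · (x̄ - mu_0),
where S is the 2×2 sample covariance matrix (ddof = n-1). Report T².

Step 1 — sample mean vector:
  mean(A) = (4 + 1 + 2 + 8 + 8) / 5 = 23/5 = 4.6
  mean(B) = (9 + 7 + 9 + 5 + 6) / 5 = 36/5 = 7.2
  x̄ = (4.6, 7.2),  deviation x̄ - mu_0 = (4.6, 7.2) - (5, 1) = (-0.4, 6.2).

Step 2 — sample covariance matrix, S[i,j] = (1/(n-1)) · Σ_k (x_{k,i} - mean_i) · (x_{k,j} - mean_j), divisor n-1 = 4:
  S[A,A] = ((-0.6)·(-0.6) + (-3.6)·(-3.6) + (-2.6)·(-2.6) + (3.4)·(3.4) + (3.4)·(3.4)) / 4 = 43.2/4 = 10.8
  S[A,B] = ((-0.6)·(1.8) + (-3.6)·(-0.2) + (-2.6)·(1.8) + (3.4)·(-2.2) + (3.4)·(-1.2)) / 4 = -16.6/4 = -4.15
  S[B,B] = ((1.8)·(1.8) + (-0.2)·(-0.2) + (1.8)·(1.8) + (-2.2)·(-2.2) + (-1.2)·(-1.2)) / 4 = 12.8/4 = 3.2
  S = [[10.8, -4.15],
 [-4.15, 3.2]].

Step 3 — invert S. det(S) = 10.8·3.2 - (-4.15)² = 17.3375.
  S^{-1} = (1/det) · [[d, -b], [-b, a]] = [[0.1846, 0.2394],
 [0.2394, 0.6229]].

Step 4 — quadratic form (x̄ - mu_0)^T · S^{-1} · (x̄ - mu_0):
  S^{-1} · (x̄ - mu_0) = (1.4102, 3.7664),
  (x̄ - mu_0)^T · [...] = (-0.4)·(1.4102) + (6.2)·(3.7664) = 22.7876.

Step 5 — scale by n: T² = 5 · 22.7876 = 113.938.

T² ≈ 113.938


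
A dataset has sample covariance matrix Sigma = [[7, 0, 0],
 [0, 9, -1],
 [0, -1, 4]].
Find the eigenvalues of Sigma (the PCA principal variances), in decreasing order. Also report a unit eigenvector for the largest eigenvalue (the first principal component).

Step 1 — characteristic polynomial p(λ) = det(λI - Sigma) = λ³ - tr·λ² + c_1·λ - det, where tr = trace, c_1 = sum of the principal 2×2 minors, det = det(Sigma):
  tr = 7 + 9 + 4 = 20,
  c_1 = (7·9 - (0)²) + (7·4 - (0)²) + (9·4 - (-1)²) = 63 + 28 + 35 = 126,
  det = 7·(9·4 - (-1)²) - (0)·((0)·4 - (-1)·(0)) + (0)·((0)·(-1) - 9·(0)) = 7·(35) - (0)·(0) + (0)·(0) = 245.
  So p(λ) = λ³ - 20λ² + 126λ - 245.
Step 2 — look for an integer root (rational root theorem: any rational root is an integer divisor of 245). Testing λ = 7:
  p(7) = 343 - 980 + 882 - 245 = 0  ✓
  Dividing out (λ - 7): p(λ) = (λ - 7)(λ² - 13λ + 35).
Step 3 — remaining eigenvalues from the quadratic λ² - 13λ + 35 = 0:
  Δ = 13² - 4·35 = 169 - 140 = 29,  λ = (13 ± √29)/2 = (13 ± 5.3852)/2 ≈ 9.1926 or 3.8074.
  Sorted: λ_1 = 9.1926,  λ_2 = 7,  λ_3 = 3.8074  (check: sum = 20 = tr ✓).

Step 4 — unit eigenvector for λ_1 ≈ 9.1926: v spans the null space of (Sigma - λ_1 I), whose rows are
  r_1 = (-2.1926, 0, 0),  r_2 = (0, -0.1926, -1),  r_3 = (0, -1, -5.1926).
  v is orthogonal to every row, so take v ∝ r_1 × r_2 = ((0)·(-1) - (0)·(-0.1926), (0)·(0) - (-2.1926)·(-1), (-2.1926)·(-0.1926) - (0)·(0)) ≈ (0, -2.1926, 0.4223).
  Rescale (multiply by -1 so the first nonzero entry is positive): u = (0, 2.1926, -0.4223).
  ||u|| = √((0)² + (2.1926)² + (-0.4223)²) = √(4.9857) ≈ 2.2329,  v_1 = u/||u|| ≈ (0, 0.982, -0.1891) (||v_1|| = 1).

λ_1 = 9.1926,  λ_2 = 7,  λ_3 = 3.8074;  v_1 ≈ (0, 0.982, -0.1891)


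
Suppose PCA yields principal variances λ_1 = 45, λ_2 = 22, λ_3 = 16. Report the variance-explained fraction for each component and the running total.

Step 1 — total variance = trace(Sigma) = Σ λ_i = 45 + 22 + 16 = 83.

Step 2 — fraction explained by component i = λ_i / Σ λ:
  PC1: 45/83 = 0.5422
  PC2: 22/83 = 0.2651
  PC3: 16/83 = 0.1928

Step 3 — cumulative fraction after k components = (λ_1 + ... + λ_k) / Σ λ:
  k = 1: 45/83 = 0.5422
  k = 2: (45 + 22)/83 = 67/83 = 0.8072
  k = 3: (45 + 22 + 16)/83 = 83/83 = 1

Summary (fraction, with percent):

explained: PC1 0.5422 (54.22%), PC2 0.2651 (26.51%), PC3 0.1928 (19.28%);  cumulative: 0.5422, 0.8072, 1


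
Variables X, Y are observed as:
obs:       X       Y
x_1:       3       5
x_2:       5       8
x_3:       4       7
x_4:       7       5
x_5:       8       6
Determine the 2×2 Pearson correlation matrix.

Step 1 — column means:
  mean(X) = (3 + 5 + 4 + 7 + 8) / 5 = 27/5 = 5.4
  mean(Y) = (5 + 8 + 7 + 5 + 6) / 5 = 31/5 = 6.2

Step 2 — sample variances and covariances s[i,j] = (1/(n-1)) · Σ_k (x_{k,i} - mean_i) · (x_{k,j} - mean_j), with n-1 = 4:
  s[X,X] = ((-2.4)·(-2.4) + (-0.4)·(-0.4) + (-1.4)·(-1.4) + (1.6)·(1.6) + (2.6)·(2.6)) / 4 = 17.2/4 = 4.3
  s[X,Y] = ((-2.4)·(-1.2) + (-0.4)·(1.8) + (-1.4)·(0.8) + (1.6)·(-1.2) + (2.6)·(-0.2)) / 4 = -1.4/4 = -0.35
  s[Y,Y] = ((-1.2)·(-1.2) + (1.8)·(1.8) + (0.8)·(0.8) + (-1.2)·(-1.2) + (-0.2)·(-0.2)) / 4 = 6.8/4 = 1.7
  Sample standard deviations s_i = √(s[i,i]):
  s(X) = √(4.3) = 2.0736
  s(Y) = √(1.7) = 1.3038

Step 3 — r_{ij} = s_{ij} / (s_i · s_j):
  r[X,X] = 1 (diagonal).
  r[X,Y] = -0.35 / (2.0736 · 1.3038) = -0.35 / 2.7037 = -0.1295
  r[Y,Y] = 1 (diagonal).

R is symmetric with unit diagonal. Assembling:

R = [[1, -0.1295],
 [-0.1295, 1]]


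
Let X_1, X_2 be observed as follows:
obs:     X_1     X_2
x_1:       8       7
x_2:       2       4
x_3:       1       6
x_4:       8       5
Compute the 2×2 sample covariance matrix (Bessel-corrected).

Step 1 — column means:
  mean(X_1) = (8 + 2 + 1 + 8) / 4 = 19/4 = 4.75
  mean(X_2) = (7 + 4 + 6 + 5) / 4 = 22/4 = 5.5

Step 2 — sample covariance S[i,j] = (1/(n-1)) · Σ_k (x_{k,i} - mean_i) · (x_{k,j} - mean_j), with n-1 = 3.
  S[X_1,X_1] = ((3.25)·(3.25) + (-2.75)·(-2.75) + (-3.75)·(-3.75) + (3.25)·(3.25)) / 3 = 42.75/3 = 14.25
  S[X_1,X_2] = ((3.25)·(1.5) + (-2.75)·(-1.5) + (-3.75)·(0.5) + (3.25)·(-0.5)) / 3 = 5.5/3 = 1.8333
  S[X_2,X_2] = ((1.5)·(1.5) + (-1.5)·(-1.5) + (0.5)·(0.5) + (-0.5)·(-0.5)) / 3 = 5/3 = 1.6667

S is symmetric (S[j,i] = S[i,j]). Assembling:

S = [[14.25, 1.8333],
 [1.8333, 1.6667]]


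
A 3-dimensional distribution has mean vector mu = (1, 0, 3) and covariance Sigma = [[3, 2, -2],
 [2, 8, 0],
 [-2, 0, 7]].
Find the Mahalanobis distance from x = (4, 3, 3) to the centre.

Step 1 — centre the observation: (x - mu) = (3, 3, 0).

Step 2 — invert Sigma (cofactor / det for 3×3, or solve directly):
  Sigma^{-1} = [[0.5185, -0.1296, 0.1481],
 [-0.1296, 0.1574, -0.037],
 [0.1481, -0.037, 0.1852]].

Step 3 — form the quadratic (x - mu)^T · Sigma^{-1} · (x - mu):
  Sigma^{-1} · (x - mu) = (1.1667, 0.0833, 0.3333).
  (x - mu)^T · [Sigma^{-1} · (x - mu)] = (3)·(1.1667) + (3)·(0.0833) + (0)·(0.3333) = 3.75.

Step 4 — take square root: d = √(3.75) ≈ 1.9365.

d(x, mu) = √(3.75) ≈ 1.9365


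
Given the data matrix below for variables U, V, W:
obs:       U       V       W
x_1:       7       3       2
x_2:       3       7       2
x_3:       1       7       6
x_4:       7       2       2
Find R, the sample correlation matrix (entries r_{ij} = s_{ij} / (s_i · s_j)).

Step 1 — column means:
  mean(U) = (7 + 3 + 1 + 7) / 4 = 18/4 = 4.5
  mean(V) = (3 + 7 + 7 + 2) / 4 = 19/4 = 4.75
  mean(W) = (2 + 2 + 6 + 2) / 4 = 12/4 = 3

Step 2 — sample variances and covariances s[i,j] = (1/(n-1)) · Σ_k (x_{k,i} - mean_i) · (x_{k,j} - mean_j), with n-1 = 3:
  s[U,U] = ((2.5)·(2.5) + (-1.5)·(-1.5) + (-3.5)·(-3.5) + (2.5)·(2.5)) / 3 = 27/3 = 9
  s[U,V] = ((2.5)·(-1.75) + (-1.5)·(2.25) + (-3.5)·(2.25) + (2.5)·(-2.75)) / 3 = -22.5/3 = -7.5
  s[U,W] = ((2.5)·(-1) + (-1.5)·(-1) + (-3.5)·(3) + (2.5)·(-1)) / 3 = -14/3 = -4.6667
  s[V,V] = ((-1.75)·(-1.75) + (2.25)·(2.25) + (2.25)·(2.25) + (-2.75)·(-2.75)) / 3 = 20.75/3 = 6.9167
  s[V,W] = ((-1.75)·(-1) + (2.25)·(-1) + (2.25)·(3) + (-2.75)·(-1)) / 3 = 9/3 = 3
  s[W,W] = ((-1)·(-1) + (-1)·(-1) + (3)·(3) + (-1)·(-1)) / 3 = 12/3 = 4
  Sample standard deviations s_i = √(s[i,i]):
  s(U) = √(9) = 3
  s(V) = √(6.9167) = 2.63
  s(W) = √(4) = 2

Step 3 — r_{ij} = s_{ij} / (s_i · s_j):
  r[U,U] = 1 (diagonal).
  r[U,V] = -7.5 / (3 · 2.63) = -7.5 / 7.8899 = -0.9506
  r[U,W] = -4.6667 / (3 · 2) = -4.6667 / 6 = -0.7778
  r[V,V] = 1 (diagonal).
  r[V,W] = 3 / (2.63 · 2) = 3 / 5.2599 = 0.5704
  r[W,W] = 1 (diagonal).

R is symmetric with unit diagonal. Assembling:

R = [[1, -0.9506, -0.7778],
 [-0.9506, 1, 0.5704],
 [-0.7778, 0.5704, 1]]


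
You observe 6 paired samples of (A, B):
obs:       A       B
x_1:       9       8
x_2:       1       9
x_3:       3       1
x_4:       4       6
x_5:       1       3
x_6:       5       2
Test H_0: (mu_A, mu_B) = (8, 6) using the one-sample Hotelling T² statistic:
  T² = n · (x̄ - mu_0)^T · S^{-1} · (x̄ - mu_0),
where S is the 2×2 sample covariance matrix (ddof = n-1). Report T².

Step 1 — sample mean vector:
  mean(A) = (9 + 1 + 3 + 4 + 1 + 5) / 6 = 23/6 = 3.8333
  mean(B) = (8 + 9 + 1 + 6 + 3 + 2) / 6 = 29/6 = 4.8333
  x̄ = (3.8333, 4.8333),  deviation x̄ - mu_0 = (3.8333, 4.8333) - (8, 6) = (-4.1667, -1.1667).

Step 2 — sample covariance matrix, S[i,j] = (1/(n-1)) · Σ_k (x_{k,i} - mean_i) · (x_{k,j} - mean_j), divisor n-1 = 5:
  S[A,A] = ((5.1667)·(5.1667) + (-2.8333)·(-2.8333) + (-0.8333)·(-0.8333) + (0.1667)·(0.1667) + (-2.8333)·(-2.8333) + (1.1667)·(1.1667)) / 5 = 44.8333/5 = 8.9667
  S[A,B] = ((5.1667)·(3.1667) + (-2.8333)·(4.1667) + (-0.8333)·(-3.8333) + (0.1667)·(1.1667) + (-2.8333)·(-1.8333) + (1.1667)·(-2.8333)) / 5 = 9.8333/5 = 1.9667
  S[B,B] = ((3.1667)·(3.1667) + (4.1667)·(4.1667) + (-3.8333)·(-3.8333) + (1.1667)·(1.1667) + (-1.8333)·(-1.8333) + (-2.8333)·(-2.8333)) / 5 = 54.8333/5 = 10.9667
  S = [[8.9667, 1.9667],
 [1.9667, 10.9667]].

Step 3 — invert S. det(S) = 8.9667·10.9667 - (1.9667)² = 94.4667.
  S^{-1} = (1/det) · [[d, -b], [-b, a]] = [[0.1161, -0.0208],
 [-0.0208, 0.0949]].

Step 4 — quadratic form (x̄ - mu_0)^T · S^{-1} · (x̄ - mu_0):
  S^{-1} · (x̄ - mu_0) = (-0.4594, -0.024),
  (x̄ - mu_0)^T · [...] = (-4.1667)·(-0.4594) + (-1.1667)·(-0.024) = 1.9422.

Step 5 — scale by n: T² = 6 · 1.9422 = 11.6535.

T² ≈ 11.6535


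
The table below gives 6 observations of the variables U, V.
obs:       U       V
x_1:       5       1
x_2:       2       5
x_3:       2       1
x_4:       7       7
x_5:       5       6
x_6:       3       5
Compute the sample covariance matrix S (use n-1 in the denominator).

Step 1 — column means:
  mean(U) = (5 + 2 + 2 + 7 + 5 + 3) / 6 = 24/6 = 4
  mean(V) = (1 + 5 + 1 + 7 + 6 + 5) / 6 = 25/6 = 4.1667

Step 2 — sample covariance S[i,j] = (1/(n-1)) · Σ_k (x_{k,i} - mean_i) · (x_{k,j} - mean_j), with n-1 = 5.
  S[U,U] = ((1)·(1) + (-2)·(-2) + (-2)·(-2) + (3)·(3) + (1)·(1) + (-1)·(-1)) / 5 = 20/5 = 4
  S[U,V] = ((1)·(-3.1667) + (-2)·(0.8333) + (-2)·(-3.1667) + (3)·(2.8333) + (1)·(1.8333) + (-1)·(0.8333)) / 5 = 11/5 = 2.2
  S[V,V] = ((-3.1667)·(-3.1667) + (0.8333)·(0.8333) + (-3.1667)·(-3.1667) + (2.8333)·(2.8333) + (1.8333)·(1.8333) + (0.8333)·(0.8333)) / 5 = 32.8333/5 = 6.5667

S is symmetric (S[j,i] = S[i,j]). Assembling:

S = [[4, 2.2],
 [2.2, 6.5667]]


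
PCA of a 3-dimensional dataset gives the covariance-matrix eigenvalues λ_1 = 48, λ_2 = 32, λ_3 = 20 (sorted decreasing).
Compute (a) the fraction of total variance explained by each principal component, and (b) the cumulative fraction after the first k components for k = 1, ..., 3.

Step 1 — total variance = trace(Sigma) = Σ λ_i = 48 + 32 + 20 = 100.

Step 2 — fraction explained by component i = λ_i / Σ λ:
  PC1: 48/100 = 0.48
  PC2: 32/100 = 0.32
  PC3: 20/100 = 0.2

Step 3 — cumulative fraction after k components = (λ_1 + ... + λ_k) / Σ λ:
  k = 1: 48/100 = 0.48
  k = 2: (48 + 32)/100 = 80/100 = 0.8
  k = 3: (48 + 32 + 20)/100 = 100/100 = 1

Summary (fraction, with percent):

explained: PC1 0.48 (48%), PC2 0.32 (32%), PC3 0.2 (20%);  cumulative: 0.48, 0.8, 1


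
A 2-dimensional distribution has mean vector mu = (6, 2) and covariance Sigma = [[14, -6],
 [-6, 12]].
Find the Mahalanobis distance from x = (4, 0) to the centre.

Step 1 — centre the observation: (x - mu) = (-2, -2).

Step 2 — invert Sigma. det(Sigma) = 14·12 - (-6)² = 132.
  Sigma^{-1} = (1/det) · [[d, -b], [-b, a]] = [[0.0909, 0.0455],
 [0.0455, 0.1061]].

Step 3 — form the quadratic (x - mu)^T · Sigma^{-1} · (x - mu):
  Sigma^{-1} · (x - mu) = (-0.2727, -0.303).
  (x - mu)^T · [Sigma^{-1} · (x - mu)] = (-2)·(-0.2727) + (-2)·(-0.303) = 1.1515.

Step 4 — take square root: d = √(1.1515) ≈ 1.0731.

d(x, mu) = √(1.1515) ≈ 1.0731


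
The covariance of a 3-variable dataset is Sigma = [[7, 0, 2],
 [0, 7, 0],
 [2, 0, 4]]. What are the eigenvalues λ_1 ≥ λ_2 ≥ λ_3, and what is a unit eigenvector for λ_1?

Step 1 — characteristic polynomial p(λ) = det(λI - Sigma) = λ³ - tr·λ² + c_1·λ - det, where tr = trace, c_1 = sum of the principal 2×2 minors, det = det(Sigma):
  tr = 7 + 7 + 4 = 18,
  c_1 = (7·7 - (0)²) + (7·4 - (2)²) + (7·4 - (0)²) = 49 + 24 + 28 = 101,
  det = 7·(7·4 - (0)²) - (0)·((0)·4 - (0)·(2)) + (2)·((0)·(0) - 7·(2)) = 7·(28) - (0)·(0) + (2)·(-14) = 168.
  So p(λ) = λ³ - 18λ² + 101λ - 168.
Step 2 — look for an integer root (rational root theorem: any rational root is an integer divisor of 168). Testing λ = 3:
  p(3) = 27 - 162 + 303 - 168 = 0  ✓
  Dividing out (λ - 3): p(λ) = (λ - 3)(λ² - 15λ + 56).
Step 3 — remaining eigenvalues from the quadratic λ² - 15λ + 56 = 0:
  Δ = 15² - 4·56 = 225 - 224 = 1,  λ = (15 ± √1)/2 = (15 ± 1)/2 = 8 or 7.
  Sorted: λ_1 = 8,  λ_2 = 7,  λ_3 = 3  (check: sum = 18 = tr ✓).

Step 4 — unit eigenvector for λ_1 = 8: v spans the null space of (Sigma - λ_1 I), whose rows are
  r_1 = (-1, 0, 2),  r_2 = (0, -1, 0),  r_3 = (2, 0, -4).
  v is orthogonal to every row, so take v ∝ r_1 × r_2 = ((0)·(0) - (2)·(-1), (2)·(0) - (-1)·(0), (-1)·(-1) - (0)·(0)) = (2, 0, 1).
  Let u = (2, 0, 1).
  ||u|| = √((2)² + (0)² + (1)²) = √(5) ≈ 2.2361,  v_1 = u/||u|| ≈ (0.8944, 0, 0.4472) (||v_1|| = 1).

λ_1 = 8,  λ_2 = 7,  λ_3 = 3;  v_1 ≈ (0.8944, 0, 0.4472)


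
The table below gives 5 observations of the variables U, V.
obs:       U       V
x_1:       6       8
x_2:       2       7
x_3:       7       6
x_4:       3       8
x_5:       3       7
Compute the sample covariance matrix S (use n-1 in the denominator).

Step 1 — column means:
  mean(U) = (6 + 2 + 7 + 3 + 3) / 5 = 21/5 = 4.2
  mean(V) = (8 + 7 + 6 + 8 + 7) / 5 = 36/5 = 7.2

Step 2 — sample covariance S[i,j] = (1/(n-1)) · Σ_k (x_{k,i} - mean_i) · (x_{k,j} - mean_j), with n-1 = 4.
  S[U,U] = ((1.8)·(1.8) + (-2.2)·(-2.2) + (2.8)·(2.8) + (-1.2)·(-1.2) + (-1.2)·(-1.2)) / 4 = 18.8/4 = 4.7
  S[U,V] = ((1.8)·(0.8) + (-2.2)·(-0.2) + (2.8)·(-1.2) + (-1.2)·(0.8) + (-1.2)·(-0.2)) / 4 = -2.2/4 = -0.55
  S[V,V] = ((0.8)·(0.8) + (-0.2)·(-0.2) + (-1.2)·(-1.2) + (0.8)·(0.8) + (-0.2)·(-0.2)) / 4 = 2.8/4 = 0.7

S is symmetric (S[j,i] = S[i,j]). Assembling:

S = [[4.7, -0.55],
 [-0.55, 0.7]]


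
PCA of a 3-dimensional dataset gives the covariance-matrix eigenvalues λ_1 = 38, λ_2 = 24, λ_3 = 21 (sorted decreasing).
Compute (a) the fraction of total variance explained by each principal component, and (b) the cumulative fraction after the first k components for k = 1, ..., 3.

Step 1 — total variance = trace(Sigma) = Σ λ_i = 38 + 24 + 21 = 83.

Step 2 — fraction explained by component i = λ_i / Σ λ:
  PC1: 38/83 = 0.4578
  PC2: 24/83 = 0.2892
  PC3: 21/83 = 0.253

Step 3 — cumulative fraction after k components = (λ_1 + ... + λ_k) / Σ λ:
  k = 1: 38/83 = 0.4578
  k = 2: (38 + 24)/83 = 62/83 = 0.747
  k = 3: (38 + 24 + 21)/83 = 83/83 = 1

Summary (fraction, with percent):

explained: PC1 0.4578 (45.78%), PC2 0.2892 (28.92%), PC3 0.253 (25.3%);  cumulative: 0.4578, 0.747, 1


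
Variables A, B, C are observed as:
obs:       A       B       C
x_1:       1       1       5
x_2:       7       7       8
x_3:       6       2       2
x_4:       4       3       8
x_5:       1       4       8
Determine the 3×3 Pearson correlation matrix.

Step 1 — column means:
  mean(A) = (1 + 7 + 6 + 4 + 1) / 5 = 19/5 = 3.8
  mean(B) = (1 + 7 + 2 + 3 + 4) / 5 = 17/5 = 3.4
  mean(C) = (5 + 8 + 2 + 8 + 8) / 5 = 31/5 = 6.2

Step 2 — sample variances and covariances s[i,j] = (1/(n-1)) · Σ_k (x_{k,i} - mean_i) · (x_{k,j} - mean_j), with n-1 = 4:
  s[A,A] = ((-2.8)·(-2.8) + (3.2)·(3.2) + (2.2)·(2.2) + (0.2)·(0.2) + (-2.8)·(-2.8)) / 4 = 30.8/4 = 7.7
  s[A,B] = ((-2.8)·(-2.4) + (3.2)·(3.6) + (2.2)·(-1.4) + (0.2)·(-0.4) + (-2.8)·(0.6)) / 4 = 13.4/4 = 3.35
  s[A,C] = ((-2.8)·(-1.2) + (3.2)·(1.8) + (2.2)·(-4.2) + (0.2)·(1.8) + (-2.8)·(1.8)) / 4 = -4.8/4 = -1.2
  s[B,B] = ((-2.4)·(-2.4) + (3.6)·(3.6) + (-1.4)·(-1.4) + (-0.4)·(-0.4) + (0.6)·(0.6)) / 4 = 21.2/4 = 5.3
  s[B,C] = ((-2.4)·(-1.2) + (3.6)·(1.8) + (-1.4)·(-4.2) + (-0.4)·(1.8) + (0.6)·(1.8)) / 4 = 15.6/4 = 3.9
  s[C,C] = ((-1.2)·(-1.2) + (1.8)·(1.8) + (-4.2)·(-4.2) + (1.8)·(1.8) + (1.8)·(1.8)) / 4 = 28.8/4 = 7.2
  Sample standard deviations s_i = √(s[i,i]):
  s(A) = √(7.7) = 2.7749
  s(B) = √(5.3) = 2.3022
  s(C) = √(7.2) = 2.6833

Step 3 — r_{ij} = s_{ij} / (s_i · s_j):
  r[A,A] = 1 (diagonal).
  r[A,B] = 3.35 / (2.7749 · 2.3022) = 3.35 / 6.3883 = 0.5244
  r[A,C] = -1.2 / (2.7749 · 2.6833) = -1.2 / 7.4458 = -0.1612
  r[B,B] = 1 (diagonal).
  r[B,C] = 3.9 / (2.3022 · 2.6833) = 3.9 / 6.1774 = 0.6313
  r[C,C] = 1 (diagonal).

R is symmetric with unit diagonal. Assembling:

R = [[1, 0.5244, -0.1612],
 [0.5244, 1, 0.6313],
 [-0.1612, 0.6313, 1]]


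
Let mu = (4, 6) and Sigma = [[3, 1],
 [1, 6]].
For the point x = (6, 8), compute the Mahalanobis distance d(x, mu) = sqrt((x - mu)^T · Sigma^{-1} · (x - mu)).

Step 1 — centre the observation: (x - mu) = (2, 2).

Step 2 — invert Sigma. det(Sigma) = 3·6 - (1)² = 17.
  Sigma^{-1} = (1/det) · [[d, -b], [-b, a]] = [[0.3529, -0.0588],
 [-0.0588, 0.1765]].

Step 3 — form the quadratic (x - mu)^T · Sigma^{-1} · (x - mu):
  Sigma^{-1} · (x - mu) = (0.5882, 0.2353).
  (x - mu)^T · [Sigma^{-1} · (x - mu)] = (2)·(0.5882) + (2)·(0.2353) = 1.6471.

Step 4 — take square root: d = √(1.6471) ≈ 1.2834.

d(x, mu) = √(1.6471) ≈ 1.2834


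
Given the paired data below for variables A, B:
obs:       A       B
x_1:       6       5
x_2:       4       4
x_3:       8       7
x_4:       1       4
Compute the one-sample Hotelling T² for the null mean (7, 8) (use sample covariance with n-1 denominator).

Step 1 — sample mean vector:
  mean(A) = (6 + 4 + 8 + 1) / 4 = 19/4 = 4.75
  mean(B) = (5 + 4 + 7 + 4) / 4 = 20/4 = 5
  x̄ = (4.75, 5),  deviation x̄ - mu_0 = (4.75, 5) - (7, 8) = (-2.25, -3).

Step 2 — sample covariance matrix, S[i,j] = (1/(n-1)) · Σ_k (x_{k,i} - mean_i) · (x_{k,j} - mean_j), divisor n-1 = 3:
  S[A,A] = ((1.25)·(1.25) + (-0.75)·(-0.75) + (3.25)·(3.25) + (-3.75)·(-3.75)) / 3 = 26.75/3 = 8.9167
  S[A,B] = ((1.25)·(0) + (-0.75)·(-1) + (3.25)·(2) + (-3.75)·(-1)) / 3 = 11/3 = 3.6667
  S[B,B] = ((0)·(0) + (-1)·(-1) + (2)·(2) + (-1)·(-1)) / 3 = 6/3 = 2
  S = [[8.9167, 3.6667],
 [3.6667, 2]].

Step 3 — invert S. det(S) = 8.9167·2 - (3.6667)² = 4.3889.
  S^{-1} = (1/det) · [[d, -b], [-b, a]] = [[0.4557, -0.8354],
 [-0.8354, 2.0316]].

Step 4 — quadratic form (x̄ - mu_0)^T · S^{-1} · (x̄ - mu_0):
  S^{-1} · (x̄ - mu_0) = (1.481, -4.2152),
  (x̄ - mu_0)^T · [...] = (-2.25)·(1.481) + (-3)·(-4.2152) = 9.3133.

Step 5 — scale by n: T² = 4 · 9.3133 = 37.2532.

T² ≈ 37.2532


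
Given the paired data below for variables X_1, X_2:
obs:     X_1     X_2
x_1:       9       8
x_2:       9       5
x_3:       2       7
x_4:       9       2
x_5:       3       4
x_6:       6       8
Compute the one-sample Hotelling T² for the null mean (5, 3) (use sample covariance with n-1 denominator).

Step 1 — sample mean vector:
  mean(X_1) = (9 + 9 + 2 + 9 + 3 + 6) / 6 = 38/6 = 6.3333
  mean(X_2) = (8 + 5 + 7 + 2 + 4 + 8) / 6 = 34/6 = 5.6667
  x̄ = (6.3333, 5.6667),  deviation x̄ - mu_0 = (6.3333, 5.6667) - (5, 3) = (1.3333, 2.6667).

Step 2 — sample covariance matrix, S[i,j] = (1/(n-1)) · Σ_k (x_{k,i} - mean_i) · (x_{k,j} - mean_j), divisor n-1 = 5:
  S[X_1,X_1] = ((2.6667)·(2.6667) + (2.6667)·(2.6667) + (-4.3333)·(-4.3333) + (2.6667)·(2.6667) + (-3.3333)·(-3.3333) + (-0.3333)·(-0.3333)) / 5 = 51.3333/5 = 10.2667
  S[X_1,X_2] = ((2.6667)·(2.3333) + (2.6667)·(-0.6667) + (-4.3333)·(1.3333) + (2.6667)·(-3.6667) + (-3.3333)·(-1.6667) + (-0.3333)·(2.3333)) / 5 = -6.3333/5 = -1.2667
  S[X_2,X_2] = ((2.3333)·(2.3333) + (-0.6667)·(-0.6667) + (1.3333)·(1.3333) + (-3.6667)·(-3.6667) + (-1.6667)·(-1.6667) + (2.3333)·(2.3333)) / 5 = 29.3333/5 = 5.8667
  S = [[10.2667, -1.2667],
 [-1.2667, 5.8667]].

Step 3 — invert S. det(S) = 10.2667·5.8667 - (-1.2667)² = 58.6267.
  S^{-1} = (1/det) · [[d, -b], [-b, a]] = [[0.1001, 0.0216],
 [0.0216, 0.1751]].

Step 4 — quadratic form (x̄ - mu_0)^T · S^{-1} · (x̄ - mu_0):
  S^{-1} · (x̄ - mu_0) = (0.191, 0.4958),
  (x̄ - mu_0)^T · [...] = (1.3333)·(0.191) + (2.6667)·(0.4958) = 1.5768.

Step 5 — scale by n: T² = 6 · 1.5768 = 9.461.

T² ≈ 9.461


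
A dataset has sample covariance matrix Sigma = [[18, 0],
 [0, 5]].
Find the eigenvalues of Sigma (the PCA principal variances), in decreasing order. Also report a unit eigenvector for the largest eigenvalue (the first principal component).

Step 1 — characteristic polynomial of 2×2 Sigma:
  det(Sigma - λI) = λ² - trace · λ + det = 0.
  trace = 18 + 5 = 23, det = 18·5 - (0)² = 90.
Step 2 — discriminant:
  Δ = trace² - 4·det = 529 - 360 = 169.
Step 3 — eigenvalues:
  λ = (trace ± √Δ)/2 = (23 ± 13)/2,
  λ_1 = 18,  λ_2 = 5.

Step 4 — unit eigenvector for λ_1: Sigma is diagonal, so its eigenvectors are the coordinate axes. λ_1 = 18 is the diagonal entry on the first coordinate axis, hence
  v_1 = (1, 0) (||v_1|| = 1).

λ_1 = 18,  λ_2 = 5;  v_1 ≈ (1, 0)


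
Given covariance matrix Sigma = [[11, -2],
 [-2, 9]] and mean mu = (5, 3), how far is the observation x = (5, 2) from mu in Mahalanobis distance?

Step 1 — centre the observation: (x - mu) = (0, -1).

Step 2 — invert Sigma. det(Sigma) = 11·9 - (-2)² = 95.
  Sigma^{-1} = (1/det) · [[d, -b], [-b, a]] = [[0.0947, 0.0211],
 [0.0211, 0.1158]].

Step 3 — form the quadratic (x - mu)^T · Sigma^{-1} · (x - mu):
  Sigma^{-1} · (x - mu) = (-0.0211, -0.1158).
  (x - mu)^T · [Sigma^{-1} · (x - mu)] = (0)·(-0.0211) + (-1)·(-0.1158) = 0.1158.

Step 4 — take square root: d = √(0.1158) ≈ 0.3403.

d(x, mu) = √(0.1158) ≈ 0.3403


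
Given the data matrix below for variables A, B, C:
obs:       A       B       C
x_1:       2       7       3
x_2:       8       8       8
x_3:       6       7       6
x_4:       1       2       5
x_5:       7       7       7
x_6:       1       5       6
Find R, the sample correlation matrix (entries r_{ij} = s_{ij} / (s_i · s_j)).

Step 1 — column means:
  mean(A) = (2 + 8 + 6 + 1 + 7 + 1) / 6 = 25/6 = 4.1667
  mean(B) = (7 + 8 + 7 + 2 + 7 + 5) / 6 = 36/6 = 6
  mean(C) = (3 + 8 + 6 + 5 + 7 + 6) / 6 = 35/6 = 5.8333

Step 2 — sample variances and covariances s[i,j] = (1/(n-1)) · Σ_k (x_{k,i} - mean_i) · (x_{k,j} - mean_j), with n-1 = 5:
  s[A,A] = ((-2.1667)·(-2.1667) + (3.8333)·(3.8333) + (1.8333)·(1.8333) + (-3.1667)·(-3.1667) + (2.8333)·(2.8333) + (-3.1667)·(-3.1667)) / 5 = 50.8333/5 = 10.1667
  s[A,B] = ((-2.1667)·(1) + (3.8333)·(2) + (1.8333)·(1) + (-3.1667)·(-4) + (2.8333)·(1) + (-3.1667)·(-1)) / 5 = 26/5 = 5.2
  s[A,C] = ((-2.1667)·(-2.8333) + (3.8333)·(2.1667) + (1.8333)·(0.1667) + (-3.1667)·(-0.8333) + (2.8333)·(1.1667) + (-3.1667)·(0.1667)) / 5 = 20.1667/5 = 4.0333
  s[B,B] = ((1)·(1) + (2)·(2) + (1)·(1) + (-4)·(-4) + (1)·(1) + (-1)·(-1)) / 5 = 24/5 = 4.8
  s[B,C] = ((1)·(-2.8333) + (2)·(2.1667) + (1)·(0.1667) + (-4)·(-0.8333) + (1)·(1.1667) + (-1)·(0.1667)) / 5 = 6/5 = 1.2
  s[C,C] = ((-2.8333)·(-2.8333) + (2.1667)·(2.1667) + (0.1667)·(0.1667) + (-0.8333)·(-0.8333) + (1.1667)·(1.1667) + (0.1667)·(0.1667)) / 5 = 14.8333/5 = 2.9667
  Sample standard deviations s_i = √(s[i,i]):
  s(A) = √(10.1667) = 3.1885
  s(B) = √(4.8) = 2.1909
  s(C) = √(2.9667) = 1.7224

Step 3 — r_{ij} = s_{ij} / (s_i · s_j):
  r[A,A] = 1 (diagonal).
  r[A,B] = 5.2 / (3.1885 · 2.1909) = 5.2 / 6.9857 = 0.7444
  r[A,C] = 4.0333 / (3.1885 · 1.7224) = 4.0333 / 5.4919 = 0.7344
  r[B,B] = 1 (diagonal).
  r[B,C] = 1.2 / (2.1909 · 1.7224) = 1.2 / 3.7736 = 0.318
  r[C,C] = 1 (diagonal).

R is symmetric with unit diagonal. Assembling:

R = [[1, 0.7444, 0.7344],
 [0.7444, 1, 0.318],
 [0.7344, 0.318, 1]]


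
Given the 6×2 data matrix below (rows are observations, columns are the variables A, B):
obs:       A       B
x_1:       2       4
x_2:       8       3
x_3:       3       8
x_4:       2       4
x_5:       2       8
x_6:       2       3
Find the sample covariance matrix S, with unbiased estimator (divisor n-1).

Step 1 — column means:
  mean(A) = (2 + 8 + 3 + 2 + 2 + 2) / 6 = 19/6 = 3.1667
  mean(B) = (4 + 3 + 8 + 4 + 8 + 3) / 6 = 30/6 = 5

Step 2 — sample covariance S[i,j] = (1/(n-1)) · Σ_k (x_{k,i} - mean_i) · (x_{k,j} - mean_j), with n-1 = 5.
  S[A,A] = ((-1.1667)·(-1.1667) + (4.8333)·(4.8333) + (-0.1667)·(-0.1667) + (-1.1667)·(-1.1667) + (-1.1667)·(-1.1667) + (-1.1667)·(-1.1667)) / 5 = 28.8333/5 = 5.7667
  S[A,B] = ((-1.1667)·(-1) + (4.8333)·(-2) + (-0.1667)·(3) + (-1.1667)·(-1) + (-1.1667)·(3) + (-1.1667)·(-2)) / 5 = -9/5 = -1.8
  S[B,B] = ((-1)·(-1) + (-2)·(-2) + (3)·(3) + (-1)·(-1) + (3)·(3) + (-2)·(-2)) / 5 = 28/5 = 5.6

S is symmetric (S[j,i] = S[i,j]). Assembling:

S = [[5.7667, -1.8],
 [-1.8, 5.6]]


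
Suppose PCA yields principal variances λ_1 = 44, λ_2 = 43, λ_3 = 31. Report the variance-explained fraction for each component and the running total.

Step 1 — total variance = trace(Sigma) = Σ λ_i = 44 + 43 + 31 = 118.

Step 2 — fraction explained by component i = λ_i / Σ λ:
  PC1: 44/118 = 0.3729
  PC2: 43/118 = 0.3644
  PC3: 31/118 = 0.2627

Step 3 — cumulative fraction after k components = (λ_1 + ... + λ_k) / Σ λ:
  k = 1: 44/118 = 0.3729
  k = 2: (44 + 43)/118 = 87/118 = 0.7373
  k = 3: (44 + 43 + 31)/118 = 118/118 = 1

Summary (fraction, with percent):

explained: PC1 0.3729 (37.29%), PC2 0.3644 (36.44%), PC3 0.2627 (26.27%);  cumulative: 0.3729, 0.7373, 1


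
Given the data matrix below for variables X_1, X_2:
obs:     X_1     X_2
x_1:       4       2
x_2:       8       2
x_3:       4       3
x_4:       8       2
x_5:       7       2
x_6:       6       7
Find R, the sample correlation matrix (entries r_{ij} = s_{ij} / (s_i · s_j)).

Step 1 — column means:
  mean(X_1) = (4 + 8 + 4 + 8 + 7 + 6) / 6 = 37/6 = 6.1667
  mean(X_2) = (2 + 2 + 3 + 2 + 2 + 7) / 6 = 18/6 = 3

Step 2 — sample variances and covariances s[i,j] = (1/(n-1)) · Σ_k (x_{k,i} - mean_i) · (x_{k,j} - mean_j), with n-1 = 5:
  s[X_1,X_1] = ((-2.1667)·(-2.1667) + (1.8333)·(1.8333) + (-2.1667)·(-2.1667) + (1.8333)·(1.8333) + (0.8333)·(0.8333) + (-0.1667)·(-0.1667)) / 5 = 16.8333/5 = 3.3667
  s[X_1,X_2] = ((-2.1667)·(-1) + (1.8333)·(-1) + (-2.1667)·(0) + (1.8333)·(-1) + (0.8333)·(-1) + (-0.1667)·(4)) / 5 = -3/5 = -0.6
  s[X_2,X_2] = ((-1)·(-1) + (-1)·(-1) + (0)·(0) + (-1)·(-1) + (-1)·(-1) + (4)·(4)) / 5 = 20/5 = 4
  Sample standard deviations s_i = √(s[i,i]):
  s(X_1) = √(3.3667) = 1.8348
  s(X_2) = √(4) = 2

Step 3 — r_{ij} = s_{ij} / (s_i · s_j):
  r[X_1,X_1] = 1 (diagonal).
  r[X_1,X_2] = -0.6 / (1.8348 · 2) = -0.6 / 3.6697 = -0.1635
  r[X_2,X_2] = 1 (diagonal).

R is symmetric with unit diagonal. Assembling:

R = [[1, -0.1635],
 [-0.1635, 1]]


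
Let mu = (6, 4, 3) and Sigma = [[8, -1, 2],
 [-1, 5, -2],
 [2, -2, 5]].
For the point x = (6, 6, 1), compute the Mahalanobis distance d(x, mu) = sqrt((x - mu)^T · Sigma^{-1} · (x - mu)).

Step 1 — centre the observation: (x - mu) = (0, 2, -2).

Step 2 — invert Sigma (cofactor / det for 3×3, or solve directly):
  Sigma^{-1} = [[0.1391, 0.0066, -0.053],
 [0.0066, 0.2384, 0.0927],
 [-0.053, 0.0927, 0.2583]].

Step 3 — form the quadratic (x - mu)^T · Sigma^{-1} · (x - mu):
  Sigma^{-1} · (x - mu) = (0.1192, 0.2914, -0.3311).
  (x - mu)^T · [Sigma^{-1} · (x - mu)] = (0)·(0.1192) + (2)·(0.2914) + (-2)·(-0.3311) = 1.245.

Step 4 — take square root: d = √(1.245) ≈ 1.1158.

d(x, mu) = √(1.245) ≈ 1.1158


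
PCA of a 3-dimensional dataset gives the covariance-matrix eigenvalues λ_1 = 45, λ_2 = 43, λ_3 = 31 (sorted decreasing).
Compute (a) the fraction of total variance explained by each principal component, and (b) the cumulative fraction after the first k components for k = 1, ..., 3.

Step 1 — total variance = trace(Sigma) = Σ λ_i = 45 + 43 + 31 = 119.

Step 2 — fraction explained by component i = λ_i / Σ λ:
  PC1: 45/119 = 0.3782
  PC2: 43/119 = 0.3613
  PC3: 31/119 = 0.2605

Step 3 — cumulative fraction after k components = (λ_1 + ... + λ_k) / Σ λ:
  k = 1: 45/119 = 0.3782
  k = 2: (45 + 43)/119 = 88/119 = 0.7395
  k = 3: (45 + 43 + 31)/119 = 119/119 = 1

Summary (fraction, with percent):

explained: PC1 0.3782 (37.82%), PC2 0.3613 (36.13%), PC3 0.2605 (26.05%);  cumulative: 0.3782, 0.7395, 1


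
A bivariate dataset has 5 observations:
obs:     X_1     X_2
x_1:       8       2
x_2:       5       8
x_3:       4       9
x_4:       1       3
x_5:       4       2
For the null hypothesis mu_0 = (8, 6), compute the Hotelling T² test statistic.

Step 1 — sample mean vector:
  mean(X_1) = (8 + 5 + 4 + 1 + 4) / 5 = 22/5 = 4.4
  mean(X_2) = (2 + 8 + 9 + 3 + 2) / 5 = 24/5 = 4.8
  x̄ = (4.4, 4.8),  deviation x̄ - mu_0 = (4.4, 4.8) - (8, 6) = (-3.6, -1.2).

Step 2 — sample covariance matrix, S[i,j] = (1/(n-1)) · Σ_k (x_{k,i} - mean_i) · (x_{k,j} - mean_j), divisor n-1 = 4:
  S[X_1,X_1] = ((3.6)·(3.6) + (0.6)·(0.6) + (-0.4)·(-0.4) + (-3.4)·(-3.4) + (-0.4)·(-0.4)) / 4 = 25.2/4 = 6.3
  S[X_1,X_2] = ((3.6)·(-2.8) + (0.6)·(3.2) + (-0.4)·(4.2) + (-3.4)·(-1.8) + (-0.4)·(-2.8)) / 4 = -2.6/4 = -0.65
  S[X_2,X_2] = ((-2.8)·(-2.8) + (3.2)·(3.2) + (4.2)·(4.2) + (-1.8)·(-1.8) + (-2.8)·(-2.8)) / 4 = 46.8/4 = 11.7
  S = [[6.3, -0.65],
 [-0.65, 11.7]].

Step 3 — invert S. det(S) = 6.3·11.7 - (-0.65)² = 73.2875.
  S^{-1} = (1/det) · [[d, -b], [-b, a]] = [[0.1596, 0.0089],
 [0.0089, 0.086]].

Step 4 — quadratic form (x̄ - mu_0)^T · S^{-1} · (x̄ - mu_0):
  S^{-1} · (x̄ - mu_0) = (-0.5854, -0.1351),
  (x̄ - mu_0)^T · [...] = (-3.6)·(-0.5854) + (-1.2)·(-0.1351) = 2.2694.

Step 5 — scale by n: T² = 5 · 2.2694 = 11.3471.

T² ≈ 11.3471


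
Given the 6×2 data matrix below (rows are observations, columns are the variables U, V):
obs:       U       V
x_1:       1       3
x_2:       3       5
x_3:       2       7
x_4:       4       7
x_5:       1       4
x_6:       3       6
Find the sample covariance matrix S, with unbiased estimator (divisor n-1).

Step 1 — column means:
  mean(U) = (1 + 3 + 2 + 4 + 1 + 3) / 6 = 14/6 = 2.3333
  mean(V) = (3 + 5 + 7 + 7 + 4 + 6) / 6 = 32/6 = 5.3333

Step 2 — sample covariance S[i,j] = (1/(n-1)) · Σ_k (x_{k,i} - mean_i) · (x_{k,j} - mean_j), with n-1 = 5.
  S[U,U] = ((-1.3333)·(-1.3333) + (0.6667)·(0.6667) + (-0.3333)·(-0.3333) + (1.6667)·(1.6667) + (-1.3333)·(-1.3333) + (0.6667)·(0.6667)) / 5 = 7.3333/5 = 1.4667
  S[U,V] = ((-1.3333)·(-2.3333) + (0.6667)·(-0.3333) + (-0.3333)·(1.6667) + (1.6667)·(1.6667) + (-1.3333)·(-1.3333) + (0.6667)·(0.6667)) / 5 = 7.3333/5 = 1.4667
  S[V,V] = ((-2.3333)·(-2.3333) + (-0.3333)·(-0.3333) + (1.6667)·(1.6667) + (1.6667)·(1.6667) + (-1.3333)·(-1.3333) + (0.6667)·(0.6667)) / 5 = 13.3333/5 = 2.6667

S is symmetric (S[j,i] = S[i,j]). Assembling:

S = [[1.4667, 1.4667],
 [1.4667, 2.6667]]


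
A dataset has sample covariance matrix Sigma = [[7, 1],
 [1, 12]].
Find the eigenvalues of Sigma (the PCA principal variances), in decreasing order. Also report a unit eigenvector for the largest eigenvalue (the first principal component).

Step 1 — characteristic polynomial of 2×2 Sigma:
  det(Sigma - λI) = λ² - trace · λ + det = 0.
  trace = 7 + 12 = 19, det = 7·12 - (1)² = 83.
Step 2 — discriminant:
  Δ = trace² - 4·det = 361 - 332 = 29.
Step 3 — eigenvalues:
  λ = (trace ± √Δ)/2 = (19 ± 5.3852)/2,
  λ_1 = 12.1926,  λ_2 = 6.8074.

Step 4 — unit eigenvector for λ_1: solve (Sigma - λ_1 I)v = 0. First row:
  (7 - 12.1926)·v_x + (1)·v_y = 0, i.e. (-5.1926)·v_x + (1)·v_y = 0,
  so v ∝ (b, λ_1 - a) = (1, 5.1926) = u.
  ||u|| = √((1)² + (5.1926)²) = √(27.9629) ≈ 5.288,
  v_1 = u/||u|| ≈ (0.1891, 0.982) (||v_1|| = 1).

λ_1 = 12.1926,  λ_2 = 6.8074;  v_1 ≈ (0.1891, 0.982)


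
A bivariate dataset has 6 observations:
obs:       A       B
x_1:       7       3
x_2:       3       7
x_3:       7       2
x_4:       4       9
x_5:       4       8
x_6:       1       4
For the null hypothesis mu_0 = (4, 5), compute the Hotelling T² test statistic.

Step 1 — sample mean vector:
  mean(A) = (7 + 3 + 7 + 4 + 4 + 1) / 6 = 26/6 = 4.3333
  mean(B) = (3 + 7 + 2 + 9 + 8 + 4) / 6 = 33/6 = 5.5
  x̄ = (4.3333, 5.5),  deviation x̄ - mu_0 = (4.3333, 5.5) - (4, 5) = (0.3333, 0.5).

Step 2 — sample covariance matrix, S[i,j] = (1/(n-1)) · Σ_k (x_{k,i} - mean_i) · (x_{k,j} - mean_j), divisor n-1 = 5:
  S[A,A] = ((2.6667)·(2.6667) + (-1.3333)·(-1.3333) + (2.6667)·(2.6667) + (-0.3333)·(-0.3333) + (-0.3333)·(-0.3333) + (-3.3333)·(-3.3333)) / 5 = 27.3333/5 = 5.4667
  S[A,B] = ((2.6667)·(-2.5) + (-1.3333)·(1.5) + (2.6667)·(-3.5) + (-0.3333)·(3.5) + (-0.3333)·(2.5) + (-3.3333)·(-1.5)) / 5 = -15/5 = -3
  S[B,B] = ((-2.5)·(-2.5) + (1.5)·(1.5) + (-3.5)·(-3.5) + (3.5)·(3.5) + (2.5)·(2.5) + (-1.5)·(-1.5)) / 5 = 41.5/5 = 8.3
  S = [[5.4667, -3],
 [-3, 8.3]].

Step 3 — invert S. det(S) = 5.4667·8.3 - (-3)² = 36.3733.
  S^{-1} = (1/det) · [[d, -b], [-b, a]] = [[0.2282, 0.0825],
 [0.0825, 0.1503]].

Step 4 — quadratic form (x̄ - mu_0)^T · S^{-1} · (x̄ - mu_0):
  S^{-1} · (x̄ - mu_0) = (0.1173, 0.1026),
  (x̄ - mu_0)^T · [...] = (0.3333)·(0.1173) + (0.5)·(0.1026) = 0.0904.

Step 5 — scale by n: T² = 6 · 0.0904 = 0.5425.

T² ≈ 0.5425
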